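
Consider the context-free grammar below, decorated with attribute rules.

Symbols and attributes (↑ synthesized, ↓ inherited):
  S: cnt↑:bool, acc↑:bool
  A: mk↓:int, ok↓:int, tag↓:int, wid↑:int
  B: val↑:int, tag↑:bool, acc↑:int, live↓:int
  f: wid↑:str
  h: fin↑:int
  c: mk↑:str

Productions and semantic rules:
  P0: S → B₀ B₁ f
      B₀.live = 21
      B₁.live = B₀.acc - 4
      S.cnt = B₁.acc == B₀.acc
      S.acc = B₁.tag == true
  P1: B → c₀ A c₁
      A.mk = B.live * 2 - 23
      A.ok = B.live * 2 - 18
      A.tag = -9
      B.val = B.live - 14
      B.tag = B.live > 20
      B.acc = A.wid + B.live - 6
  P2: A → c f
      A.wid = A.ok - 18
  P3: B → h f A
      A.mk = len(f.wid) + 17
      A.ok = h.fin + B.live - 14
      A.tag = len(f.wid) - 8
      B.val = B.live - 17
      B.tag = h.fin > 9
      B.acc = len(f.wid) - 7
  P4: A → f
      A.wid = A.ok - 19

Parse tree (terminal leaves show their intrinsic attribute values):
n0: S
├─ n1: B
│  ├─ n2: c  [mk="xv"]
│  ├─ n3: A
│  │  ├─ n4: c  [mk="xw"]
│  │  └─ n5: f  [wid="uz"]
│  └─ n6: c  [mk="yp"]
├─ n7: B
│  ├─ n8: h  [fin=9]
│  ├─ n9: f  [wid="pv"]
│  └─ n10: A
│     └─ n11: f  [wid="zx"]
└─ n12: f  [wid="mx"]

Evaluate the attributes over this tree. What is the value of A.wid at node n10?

-7

1. n1.live = 21  [21]
2. n2.mk = "xv"  [terminal]
3. n3.mk = 19  [B.live * 2 - 23]
4. n3.ok = 24  [B.live * 2 - 18]
5. n3.tag = -9  [-9]
6. n4.mk = "xw"  [terminal]
7. n5.wid = "uz"  [terminal]
8. n3.wid = 6  [A.ok - 18]
9. n6.mk = "yp"  [terminal]
10. n1.val = 7  [B.live - 14]
11. n1.tag = true  [B.live > 20]
12. n1.acc = 21  [A.wid + B.live - 6]
13. n7.live = 17  [B₀.acc - 4]
14. n8.fin = 9  [terminal]
15. n9.wid = "pv"  [terminal]
16. n10.mk = 19  [len(f.wid) + 17]
17. n10.ok = 12  [h.fin + B.live - 14]
18. n10.tag = -6  [len(f.wid) - 8]
19. n11.wid = "zx"  [terminal]
20. n10.wid = -7  [A.ok - 19]
21. n7.val = 0  [B.live - 17]
22. n7.tag = false  [h.fin > 9]
23. n7.acc = -5  [len(f.wid) - 7]
24. n12.wid = "mx"  [terminal]
25. n0.cnt = false  [B₁.acc == B₀.acc]
26. n0.acc = false  [B₁.tag == true]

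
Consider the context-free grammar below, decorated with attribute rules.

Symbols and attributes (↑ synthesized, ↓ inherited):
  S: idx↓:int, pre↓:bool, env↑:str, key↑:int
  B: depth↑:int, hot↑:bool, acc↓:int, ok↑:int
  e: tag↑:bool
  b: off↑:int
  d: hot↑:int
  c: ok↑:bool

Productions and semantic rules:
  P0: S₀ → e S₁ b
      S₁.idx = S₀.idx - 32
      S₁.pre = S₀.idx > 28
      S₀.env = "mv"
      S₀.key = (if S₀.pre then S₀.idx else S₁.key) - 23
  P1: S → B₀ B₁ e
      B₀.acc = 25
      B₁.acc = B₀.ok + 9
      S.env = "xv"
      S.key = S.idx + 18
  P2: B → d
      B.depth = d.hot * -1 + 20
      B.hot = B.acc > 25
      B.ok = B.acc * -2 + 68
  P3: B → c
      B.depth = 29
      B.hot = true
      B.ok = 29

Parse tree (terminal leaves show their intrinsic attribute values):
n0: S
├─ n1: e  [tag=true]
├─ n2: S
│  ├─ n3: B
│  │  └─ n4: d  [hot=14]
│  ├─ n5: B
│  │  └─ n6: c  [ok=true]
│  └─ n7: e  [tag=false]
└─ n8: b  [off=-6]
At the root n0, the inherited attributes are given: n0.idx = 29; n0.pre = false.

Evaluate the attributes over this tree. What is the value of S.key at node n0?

-8

1. n0.idx = 29  [given at root]
2. n0.pre = false  [given at root]
3. n1.tag = true  [terminal]
4. n2.idx = -3  [S₀.idx - 32]
5. n2.pre = true  [S₀.idx > 28]
6. n3.acc = 25  [25]
7. n4.hot = 14  [terminal]
8. n3.depth = 6  [d.hot * -1 + 20]
9. n3.hot = false  [B.acc > 25]
10. n3.ok = 18  [B.acc * -2 + 68]
11. n5.acc = 27  [B₀.ok + 9]
12. n6.ok = true  [terminal]
13. n5.depth = 29  [29]
14. n5.hot = true  [true]
15. n5.ok = 29  [29]
16. n7.tag = false  [terminal]
17. n2.env = "xv"  ["xv"]
18. n2.key = 15  [S.idx + 18]
19. n8.off = -6  [terminal]
20. n0.env = "mv"  ["mv"]
21. n0.key = -8  [(if S₀.pre then S₀.idx else S₁.key) - 23]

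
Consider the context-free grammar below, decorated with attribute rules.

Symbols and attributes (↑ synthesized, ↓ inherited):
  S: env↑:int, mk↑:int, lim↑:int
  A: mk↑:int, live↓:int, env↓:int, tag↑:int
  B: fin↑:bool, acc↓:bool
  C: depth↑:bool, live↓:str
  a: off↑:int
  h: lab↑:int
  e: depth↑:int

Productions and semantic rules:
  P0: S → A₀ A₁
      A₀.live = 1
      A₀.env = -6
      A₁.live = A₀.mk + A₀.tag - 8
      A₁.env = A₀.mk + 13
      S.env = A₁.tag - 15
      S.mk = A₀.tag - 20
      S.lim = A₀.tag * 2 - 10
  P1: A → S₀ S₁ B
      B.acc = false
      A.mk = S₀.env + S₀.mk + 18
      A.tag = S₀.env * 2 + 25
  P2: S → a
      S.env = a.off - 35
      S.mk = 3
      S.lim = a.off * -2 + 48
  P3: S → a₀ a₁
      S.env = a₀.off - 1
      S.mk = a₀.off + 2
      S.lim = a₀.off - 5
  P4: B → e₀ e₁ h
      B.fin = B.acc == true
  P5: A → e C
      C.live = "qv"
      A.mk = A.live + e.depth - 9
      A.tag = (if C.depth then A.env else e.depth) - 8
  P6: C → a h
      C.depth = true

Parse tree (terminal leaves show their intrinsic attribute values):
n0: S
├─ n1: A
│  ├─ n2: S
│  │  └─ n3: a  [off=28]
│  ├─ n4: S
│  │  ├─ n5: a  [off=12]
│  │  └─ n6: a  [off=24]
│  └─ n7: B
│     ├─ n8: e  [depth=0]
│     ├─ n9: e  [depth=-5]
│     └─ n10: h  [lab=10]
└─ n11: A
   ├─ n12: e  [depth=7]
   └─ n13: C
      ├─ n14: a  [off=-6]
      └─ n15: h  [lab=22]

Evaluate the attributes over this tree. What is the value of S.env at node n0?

4

1. n1.live = 1  [1]
2. n1.env = -6  [-6]
3. n3.off = 28  [terminal]
4. n2.env = -7  [a.off - 35]
5. n2.mk = 3  [3]
6. n2.lim = -8  [a.off * -2 + 48]
7. n5.off = 12  [terminal]
8. n6.off = 24  [terminal]
9. n4.env = 11  [a₀.off - 1]
10. n4.mk = 14  [a₀.off + 2]
11. n4.lim = 7  [a₀.off - 5]
12. n7.acc = false  [false]
13. n8.depth = 0  [terminal]
14. n9.depth = -5  [terminal]
15. n10.lab = 10  [terminal]
16. n7.fin = false  [B.acc == true]
17. n1.mk = 14  [S₀.env + S₀.mk + 18]
18. n1.tag = 11  [S₀.env * 2 + 25]
19. n11.live = 17  [A₀.mk + A₀.tag - 8]
20. n11.env = 27  [A₀.mk + 13]
21. n12.depth = 7  [terminal]
22. n13.live = "qv"  ["qv"]
23. n14.off = -6  [terminal]
24. n15.lab = 22  [terminal]
25. n13.depth = true  [true]
26. n11.mk = 15  [A.live + e.depth - 9]
27. n11.tag = 19  [(if C.depth then A.env else e.depth) - 8]
28. n0.env = 4  [A₁.tag - 15]
29. n0.mk = -9  [A₀.tag - 20]
30. n0.lim = 12  [A₀.tag * 2 - 10]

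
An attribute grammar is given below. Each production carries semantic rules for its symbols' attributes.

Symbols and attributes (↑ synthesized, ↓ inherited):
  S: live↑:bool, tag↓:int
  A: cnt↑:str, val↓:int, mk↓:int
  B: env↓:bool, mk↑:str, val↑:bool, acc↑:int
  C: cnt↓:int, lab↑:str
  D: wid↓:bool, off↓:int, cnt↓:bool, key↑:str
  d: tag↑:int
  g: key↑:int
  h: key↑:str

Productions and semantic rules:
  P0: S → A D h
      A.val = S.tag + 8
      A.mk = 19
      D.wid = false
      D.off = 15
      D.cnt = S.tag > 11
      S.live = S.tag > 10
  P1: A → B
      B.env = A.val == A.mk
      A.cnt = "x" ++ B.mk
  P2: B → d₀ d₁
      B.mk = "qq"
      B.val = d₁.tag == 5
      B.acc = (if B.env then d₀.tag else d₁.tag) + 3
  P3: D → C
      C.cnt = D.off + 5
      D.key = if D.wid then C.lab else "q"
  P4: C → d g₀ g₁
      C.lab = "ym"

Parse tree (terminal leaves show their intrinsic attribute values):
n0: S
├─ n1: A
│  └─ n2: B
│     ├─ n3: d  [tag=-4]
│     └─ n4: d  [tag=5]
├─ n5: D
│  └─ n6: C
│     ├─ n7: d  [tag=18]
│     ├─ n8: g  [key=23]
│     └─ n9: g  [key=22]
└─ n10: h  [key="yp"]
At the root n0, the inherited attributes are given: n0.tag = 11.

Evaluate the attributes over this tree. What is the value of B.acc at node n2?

-1

1. n0.tag = 11  [given at root]
2. n1.val = 19  [S.tag + 8]
3. n1.mk = 19  [19]
4. n2.env = true  [A.val == A.mk]
5. n3.tag = -4  [terminal]
6. n4.tag = 5  [terminal]
7. n2.mk = "qq"  ["qq"]
8. n2.val = true  [d₁.tag == 5]
9. n2.acc = -1  [(if B.env then d₀.tag else d₁.tag) + 3]
10. n1.cnt = "xqq"  ["x" ++ B.mk]
11. n5.wid = false  [false]
12. n5.off = 15  [15]
13. n5.cnt = false  [S.tag > 11]
14. n6.cnt = 20  [D.off + 5]
15. n7.tag = 18  [terminal]
16. n8.key = 23  [terminal]
17. n9.key = 22  [terminal]
18. n6.lab = "ym"  ["ym"]
19. n5.key = "q"  [if D.wid then C.lab else "q"]
20. n10.key = "yp"  [terminal]
21. n0.live = true  [S.tag > 10]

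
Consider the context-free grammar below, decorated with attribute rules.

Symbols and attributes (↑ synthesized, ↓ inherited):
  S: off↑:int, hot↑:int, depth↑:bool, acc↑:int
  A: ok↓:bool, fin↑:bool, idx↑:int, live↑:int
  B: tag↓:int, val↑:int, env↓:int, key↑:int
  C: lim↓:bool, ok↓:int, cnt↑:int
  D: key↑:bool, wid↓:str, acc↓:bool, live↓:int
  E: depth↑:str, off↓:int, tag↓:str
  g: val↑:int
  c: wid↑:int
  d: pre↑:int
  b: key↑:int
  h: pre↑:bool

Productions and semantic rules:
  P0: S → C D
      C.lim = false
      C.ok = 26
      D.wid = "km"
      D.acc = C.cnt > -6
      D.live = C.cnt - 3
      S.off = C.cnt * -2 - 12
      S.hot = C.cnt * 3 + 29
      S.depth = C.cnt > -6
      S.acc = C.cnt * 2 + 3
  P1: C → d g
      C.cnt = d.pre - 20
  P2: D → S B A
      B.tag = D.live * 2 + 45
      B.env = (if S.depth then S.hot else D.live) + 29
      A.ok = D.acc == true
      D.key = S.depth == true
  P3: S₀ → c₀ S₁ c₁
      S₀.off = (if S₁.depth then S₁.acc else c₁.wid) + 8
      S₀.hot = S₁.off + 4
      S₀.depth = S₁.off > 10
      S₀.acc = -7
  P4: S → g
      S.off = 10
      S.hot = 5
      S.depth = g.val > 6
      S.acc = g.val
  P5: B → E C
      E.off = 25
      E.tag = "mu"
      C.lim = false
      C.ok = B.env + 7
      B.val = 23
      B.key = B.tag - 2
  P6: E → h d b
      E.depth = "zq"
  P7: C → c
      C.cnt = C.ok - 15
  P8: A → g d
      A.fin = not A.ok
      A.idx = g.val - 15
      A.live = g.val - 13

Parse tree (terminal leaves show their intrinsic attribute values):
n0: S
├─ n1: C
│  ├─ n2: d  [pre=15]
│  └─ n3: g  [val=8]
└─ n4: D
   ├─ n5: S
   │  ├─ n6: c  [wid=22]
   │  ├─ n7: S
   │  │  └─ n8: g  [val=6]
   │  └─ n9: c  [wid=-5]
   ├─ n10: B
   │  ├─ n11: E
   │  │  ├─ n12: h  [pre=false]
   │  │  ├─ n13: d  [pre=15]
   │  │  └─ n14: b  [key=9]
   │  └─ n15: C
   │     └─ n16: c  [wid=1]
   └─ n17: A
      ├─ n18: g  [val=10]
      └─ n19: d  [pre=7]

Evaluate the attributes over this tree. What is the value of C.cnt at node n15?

13

1. n1.lim = false  [false]
2. n1.ok = 26  [26]
3. n2.pre = 15  [terminal]
4. n3.val = 8  [terminal]
5. n1.cnt = -5  [d.pre - 20]
6. n4.wid = "km"  ["km"]
7. n4.acc = true  [C.cnt > -6]
8. n4.live = -8  [C.cnt - 3]
9. n6.wid = 22  [terminal]
10. n8.val = 6  [terminal]
11. n7.off = 10  [10]
12. n7.hot = 5  [5]
13. n7.depth = false  [g.val > 6]
14. n7.acc = 6  [g.val]
15. n9.wid = -5  [terminal]
16. n5.off = 3  [(if S₁.depth then S₁.acc else c₁.wid) + 8]
17. n5.hot = 14  [S₁.off + 4]
18. n5.depth = false  [S₁.off > 10]
19. n5.acc = -7  [-7]
20. n10.tag = 29  [D.live * 2 + 45]
21. n10.env = 21  [(if S.depth then S.hot else D.live) + 29]
22. n11.off = 25  [25]
23. n11.tag = "mu"  ["mu"]
24. n12.pre = false  [terminal]
25. n13.pre = 15  [terminal]
26. n14.key = 9  [terminal]
27. n11.depth = "zq"  ["zq"]
28. n15.lim = false  [false]
29. n15.ok = 28  [B.env + 7]
30. n16.wid = 1  [terminal]
31. n15.cnt = 13  [C.ok - 15]
32. n10.val = 23  [23]
33. n10.key = 27  [B.tag - 2]
34. n17.ok = true  [D.acc == true]
35. n18.val = 10  [terminal]
36. n19.pre = 7  [terminal]
37. n17.fin = false  [not A.ok]
38. n17.idx = -5  [g.val - 15]
39. n17.live = -3  [g.val - 13]
40. n4.key = false  [S.depth == true]
41. n0.off = -2  [C.cnt * -2 - 12]
42. n0.hot = 14  [C.cnt * 3 + 29]
43. n0.depth = true  [C.cnt > -6]
44. n0.acc = -7  [C.cnt * 2 + 3]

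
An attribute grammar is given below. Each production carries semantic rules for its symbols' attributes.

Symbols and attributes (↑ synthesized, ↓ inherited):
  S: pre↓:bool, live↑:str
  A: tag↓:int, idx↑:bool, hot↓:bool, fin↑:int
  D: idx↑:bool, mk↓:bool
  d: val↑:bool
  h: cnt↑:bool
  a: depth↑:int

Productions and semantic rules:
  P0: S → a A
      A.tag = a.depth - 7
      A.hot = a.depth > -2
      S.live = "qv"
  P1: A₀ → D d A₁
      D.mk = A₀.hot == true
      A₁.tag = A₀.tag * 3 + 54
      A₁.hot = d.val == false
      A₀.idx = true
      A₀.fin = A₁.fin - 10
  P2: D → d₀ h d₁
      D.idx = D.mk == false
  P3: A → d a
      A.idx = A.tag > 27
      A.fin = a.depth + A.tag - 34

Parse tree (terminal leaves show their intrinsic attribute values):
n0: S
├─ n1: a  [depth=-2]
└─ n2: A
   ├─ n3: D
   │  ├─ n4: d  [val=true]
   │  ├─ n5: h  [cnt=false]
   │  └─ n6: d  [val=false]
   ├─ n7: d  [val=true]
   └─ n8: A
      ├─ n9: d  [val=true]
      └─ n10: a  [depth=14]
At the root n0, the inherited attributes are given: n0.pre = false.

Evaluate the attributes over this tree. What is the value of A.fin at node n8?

7

1. n0.pre = false  [given at root]
2. n1.depth = -2  [terminal]
3. n2.tag = -9  [a.depth - 7]
4. n2.hot = false  [a.depth > -2]
5. n3.mk = false  [A₀.hot == true]
6. n4.val = true  [terminal]
7. n5.cnt = false  [terminal]
8. n6.val = false  [terminal]
9. n3.idx = true  [D.mk == false]
10. n7.val = true  [terminal]
11. n8.tag = 27  [A₀.tag * 3 + 54]
12. n8.hot = false  [d.val == false]
13. n9.val = true  [terminal]
14. n10.depth = 14  [terminal]
15. n8.idx = false  [A.tag > 27]
16. n8.fin = 7  [a.depth + A.tag - 34]
17. n2.idx = true  [true]
18. n2.fin = -3  [A₁.fin - 10]
19. n0.live = "qv"  ["qv"]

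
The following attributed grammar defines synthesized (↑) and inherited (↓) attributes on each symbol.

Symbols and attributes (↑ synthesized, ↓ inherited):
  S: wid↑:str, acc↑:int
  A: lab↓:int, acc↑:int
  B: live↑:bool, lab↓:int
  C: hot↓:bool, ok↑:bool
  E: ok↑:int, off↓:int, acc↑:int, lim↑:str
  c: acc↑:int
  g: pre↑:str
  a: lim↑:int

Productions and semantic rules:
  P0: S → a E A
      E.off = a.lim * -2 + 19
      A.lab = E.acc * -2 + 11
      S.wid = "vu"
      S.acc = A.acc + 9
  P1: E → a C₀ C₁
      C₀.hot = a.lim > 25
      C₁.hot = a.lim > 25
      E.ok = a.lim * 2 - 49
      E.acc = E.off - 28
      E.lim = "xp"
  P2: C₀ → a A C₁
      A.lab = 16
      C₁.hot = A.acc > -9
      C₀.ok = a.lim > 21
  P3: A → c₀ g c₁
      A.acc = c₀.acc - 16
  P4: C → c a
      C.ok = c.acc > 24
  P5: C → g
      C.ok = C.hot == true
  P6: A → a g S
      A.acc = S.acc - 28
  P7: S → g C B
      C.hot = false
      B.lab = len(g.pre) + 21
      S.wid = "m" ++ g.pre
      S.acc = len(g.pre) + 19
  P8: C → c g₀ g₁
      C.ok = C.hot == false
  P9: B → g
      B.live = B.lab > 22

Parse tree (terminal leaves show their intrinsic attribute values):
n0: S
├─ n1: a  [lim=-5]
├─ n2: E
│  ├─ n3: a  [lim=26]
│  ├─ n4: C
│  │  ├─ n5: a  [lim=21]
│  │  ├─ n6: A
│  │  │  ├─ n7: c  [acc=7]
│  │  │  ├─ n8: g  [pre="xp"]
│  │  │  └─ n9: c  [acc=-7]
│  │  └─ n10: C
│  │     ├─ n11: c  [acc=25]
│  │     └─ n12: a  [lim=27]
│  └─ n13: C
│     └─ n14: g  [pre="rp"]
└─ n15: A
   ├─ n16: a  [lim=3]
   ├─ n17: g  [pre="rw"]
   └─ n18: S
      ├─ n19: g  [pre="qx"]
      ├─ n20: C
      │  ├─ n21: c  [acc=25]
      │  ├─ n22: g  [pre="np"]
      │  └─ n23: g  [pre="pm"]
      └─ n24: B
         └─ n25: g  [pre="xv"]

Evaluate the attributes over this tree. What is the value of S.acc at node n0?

1. n1.lim = -5  [terminal]
2. n2.off = 29  [a.lim * -2 + 19]
3. n3.lim = 26  [terminal]
4. n4.hot = true  [a.lim > 25]
5. n5.lim = 21  [terminal]
6. n6.lab = 16  [16]
7. n7.acc = 7  [terminal]
8. n8.pre = "xp"  [terminal]
9. n9.acc = -7  [terminal]
10. n6.acc = -9  [c₀.acc - 16]
11. n10.hot = false  [A.acc > -9]
12. n11.acc = 25  [terminal]
13. n12.lim = 27  [terminal]
14. n10.ok = true  [c.acc > 24]
15. n4.ok = false  [a.lim > 21]
16. n13.hot = true  [a.lim > 25]
17. n14.pre = "rp"  [terminal]
18. n13.ok = true  [C.hot == true]
19. n2.ok = 3  [a.lim * 2 - 49]
20. n2.acc = 1  [E.off - 28]
21. n2.lim = "xp"  ["xp"]
22. n15.lab = 9  [E.acc * -2 + 11]
23. n16.lim = 3  [terminal]
24. n17.pre = "rw"  [terminal]
25. n19.pre = "qx"  [terminal]
26. n20.hot = false  [false]
27. n21.acc = 25  [terminal]
28. n22.pre = "np"  [terminal]
29. n23.pre = "pm"  [terminal]
30. n20.ok = true  [C.hot == false]
31. n24.lab = 23  [len(g.pre) + 21]
32. n25.pre = "xv"  [terminal]
33. n24.live = true  [B.lab > 22]
34. n18.wid = "mqx"  ["m" ++ g.pre]
35. n18.acc = 21  [len(g.pre) + 19]
36. n15.acc = -7  [S.acc - 28]
37. n0.wid = "vu"  ["vu"]
38. n0.acc = 2  [A.acc + 9]

2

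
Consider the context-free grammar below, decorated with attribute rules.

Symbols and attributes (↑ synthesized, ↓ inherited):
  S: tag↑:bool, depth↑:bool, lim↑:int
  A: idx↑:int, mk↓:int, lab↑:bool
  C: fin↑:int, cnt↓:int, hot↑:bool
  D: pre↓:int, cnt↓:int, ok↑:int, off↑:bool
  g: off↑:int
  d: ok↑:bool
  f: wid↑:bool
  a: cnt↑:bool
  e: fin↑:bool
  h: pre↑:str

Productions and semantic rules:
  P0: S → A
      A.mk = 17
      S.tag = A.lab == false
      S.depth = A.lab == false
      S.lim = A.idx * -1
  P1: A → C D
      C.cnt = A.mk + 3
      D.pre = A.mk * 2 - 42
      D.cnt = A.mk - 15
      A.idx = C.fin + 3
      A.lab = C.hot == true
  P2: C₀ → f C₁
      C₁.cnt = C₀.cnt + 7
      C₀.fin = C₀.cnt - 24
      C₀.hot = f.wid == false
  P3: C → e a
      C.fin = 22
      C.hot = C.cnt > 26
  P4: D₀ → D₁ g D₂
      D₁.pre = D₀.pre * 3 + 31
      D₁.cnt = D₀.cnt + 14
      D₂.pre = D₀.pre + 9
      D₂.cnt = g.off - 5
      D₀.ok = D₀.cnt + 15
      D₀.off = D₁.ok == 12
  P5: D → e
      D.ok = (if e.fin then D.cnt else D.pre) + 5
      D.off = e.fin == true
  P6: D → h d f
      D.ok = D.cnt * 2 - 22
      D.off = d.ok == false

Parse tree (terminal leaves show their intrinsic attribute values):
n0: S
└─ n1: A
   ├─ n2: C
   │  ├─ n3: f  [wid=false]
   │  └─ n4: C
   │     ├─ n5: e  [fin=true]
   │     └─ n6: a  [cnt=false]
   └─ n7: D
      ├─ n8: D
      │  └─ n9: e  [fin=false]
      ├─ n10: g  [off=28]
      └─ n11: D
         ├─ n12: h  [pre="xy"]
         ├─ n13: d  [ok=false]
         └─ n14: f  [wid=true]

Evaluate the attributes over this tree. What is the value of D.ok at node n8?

1. n1.mk = 17  [17]
2. n2.cnt = 20  [A.mk + 3]
3. n3.wid = false  [terminal]
4. n4.cnt = 27  [C₀.cnt + 7]
5. n5.fin = true  [terminal]
6. n6.cnt = false  [terminal]
7. n4.fin = 22  [22]
8. n4.hot = true  [C.cnt > 26]
9. n2.fin = -4  [C₀.cnt - 24]
10. n2.hot = true  [f.wid == false]
11. n7.pre = -8  [A.mk * 2 - 42]
12. n7.cnt = 2  [A.mk - 15]
13. n8.pre = 7  [D₀.pre * 3 + 31]
14. n8.cnt = 16  [D₀.cnt + 14]
15. n9.fin = false  [terminal]
16. n8.ok = 12  [(if e.fin then D.cnt else D.pre) + 5]
17. n8.off = false  [e.fin == true]
18. n10.off = 28  [terminal]
19. n11.pre = 1  [D₀.pre + 9]
20. n11.cnt = 23  [g.off - 5]
21. n12.pre = "xy"  [terminal]
22. n13.ok = false  [terminal]
23. n14.wid = true  [terminal]
24. n11.ok = 24  [D.cnt * 2 - 22]
25. n11.off = true  [d.ok == false]
26. n7.ok = 17  [D₀.cnt + 15]
27. n7.off = true  [D₁.ok == 12]
28. n1.idx = -1  [C.fin + 3]
29. n1.lab = true  [C.hot == true]
30. n0.tag = false  [A.lab == false]
31. n0.depth = false  [A.lab == false]
32. n0.lim = 1  [A.idx * -1]

12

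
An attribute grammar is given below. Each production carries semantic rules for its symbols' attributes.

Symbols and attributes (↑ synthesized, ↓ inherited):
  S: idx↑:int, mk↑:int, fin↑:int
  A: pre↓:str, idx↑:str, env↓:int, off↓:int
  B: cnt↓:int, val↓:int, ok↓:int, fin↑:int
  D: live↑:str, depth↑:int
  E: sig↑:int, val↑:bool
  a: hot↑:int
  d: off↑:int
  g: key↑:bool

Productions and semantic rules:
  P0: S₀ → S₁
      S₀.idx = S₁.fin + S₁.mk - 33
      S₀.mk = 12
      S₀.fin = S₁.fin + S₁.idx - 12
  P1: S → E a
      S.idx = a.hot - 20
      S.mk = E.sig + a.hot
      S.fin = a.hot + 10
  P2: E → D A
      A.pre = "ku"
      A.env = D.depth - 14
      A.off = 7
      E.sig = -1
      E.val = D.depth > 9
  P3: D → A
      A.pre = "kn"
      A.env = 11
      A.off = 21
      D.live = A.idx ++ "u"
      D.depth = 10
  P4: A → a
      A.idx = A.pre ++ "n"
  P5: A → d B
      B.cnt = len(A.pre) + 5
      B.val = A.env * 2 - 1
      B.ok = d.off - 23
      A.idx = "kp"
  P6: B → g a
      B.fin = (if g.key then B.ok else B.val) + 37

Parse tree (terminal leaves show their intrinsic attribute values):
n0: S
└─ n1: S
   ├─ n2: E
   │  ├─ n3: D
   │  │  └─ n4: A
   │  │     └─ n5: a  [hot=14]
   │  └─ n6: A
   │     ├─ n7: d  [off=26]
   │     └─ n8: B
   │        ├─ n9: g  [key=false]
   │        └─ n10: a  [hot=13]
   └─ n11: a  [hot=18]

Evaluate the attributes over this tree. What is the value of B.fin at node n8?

1. n4.pre = "kn"  ["kn"]
2. n4.env = 11  [11]
3. n4.off = 21  [21]
4. n5.hot = 14  [terminal]
5. n4.idx = "knn"  [A.pre ++ "n"]
6. n3.live = "knnu"  [A.idx ++ "u"]
7. n3.depth = 10  [10]
8. n6.pre = "ku"  ["ku"]
9. n6.env = -4  [D.depth - 14]
10. n6.off = 7  [7]
11. n7.off = 26  [terminal]
12. n8.cnt = 7  [len(A.pre) + 5]
13. n8.val = -9  [A.env * 2 - 1]
14. n8.ok = 3  [d.off - 23]
15. n9.key = false  [terminal]
16. n10.hot = 13  [terminal]
17. n8.fin = 28  [(if g.key then B.ok else B.val) + 37]
18. n6.idx = "kp"  ["kp"]
19. n2.sig = -1  [-1]
20. n2.val = true  [D.depth > 9]
21. n11.hot = 18  [terminal]
22. n1.idx = -2  [a.hot - 20]
23. n1.mk = 17  [E.sig + a.hot]
24. n1.fin = 28  [a.hot + 10]
25. n0.idx = 12  [S₁.fin + S₁.mk - 33]
26. n0.mk = 12  [12]
27. n0.fin = 14  [S₁.fin + S₁.idx - 12]

28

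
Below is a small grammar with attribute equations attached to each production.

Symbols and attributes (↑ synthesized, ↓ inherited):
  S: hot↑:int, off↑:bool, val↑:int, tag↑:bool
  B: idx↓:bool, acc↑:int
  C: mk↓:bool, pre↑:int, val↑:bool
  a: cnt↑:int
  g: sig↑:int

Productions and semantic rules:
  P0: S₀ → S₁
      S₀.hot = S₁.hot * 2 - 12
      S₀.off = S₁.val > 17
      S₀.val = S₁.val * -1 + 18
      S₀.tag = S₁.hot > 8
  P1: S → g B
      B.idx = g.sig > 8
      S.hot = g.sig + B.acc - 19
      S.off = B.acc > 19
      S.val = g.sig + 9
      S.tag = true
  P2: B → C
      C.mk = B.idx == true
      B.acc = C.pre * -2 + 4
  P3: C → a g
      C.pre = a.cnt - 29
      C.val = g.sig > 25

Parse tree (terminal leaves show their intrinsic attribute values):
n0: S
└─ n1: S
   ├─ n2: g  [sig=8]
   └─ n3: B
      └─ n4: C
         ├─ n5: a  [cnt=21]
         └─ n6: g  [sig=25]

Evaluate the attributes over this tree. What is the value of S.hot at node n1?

1. n2.sig = 8  [terminal]
2. n3.idx = false  [g.sig > 8]
3. n4.mk = false  [B.idx == true]
4. n5.cnt = 21  [terminal]
5. n6.sig = 25  [terminal]
6. n4.pre = -8  [a.cnt - 29]
7. n4.val = false  [g.sig > 25]
8. n3.acc = 20  [C.pre * -2 + 4]
9. n1.hot = 9  [g.sig + B.acc - 19]
10. n1.off = true  [B.acc > 19]
11. n1.val = 17  [g.sig + 9]
12. n1.tag = true  [true]
13. n0.hot = 6  [S₁.hot * 2 - 12]
14. n0.off = false  [S₁.val > 17]
15. n0.val = 1  [S₁.val * -1 + 18]
16. n0.tag = true  [S₁.hot > 8]

9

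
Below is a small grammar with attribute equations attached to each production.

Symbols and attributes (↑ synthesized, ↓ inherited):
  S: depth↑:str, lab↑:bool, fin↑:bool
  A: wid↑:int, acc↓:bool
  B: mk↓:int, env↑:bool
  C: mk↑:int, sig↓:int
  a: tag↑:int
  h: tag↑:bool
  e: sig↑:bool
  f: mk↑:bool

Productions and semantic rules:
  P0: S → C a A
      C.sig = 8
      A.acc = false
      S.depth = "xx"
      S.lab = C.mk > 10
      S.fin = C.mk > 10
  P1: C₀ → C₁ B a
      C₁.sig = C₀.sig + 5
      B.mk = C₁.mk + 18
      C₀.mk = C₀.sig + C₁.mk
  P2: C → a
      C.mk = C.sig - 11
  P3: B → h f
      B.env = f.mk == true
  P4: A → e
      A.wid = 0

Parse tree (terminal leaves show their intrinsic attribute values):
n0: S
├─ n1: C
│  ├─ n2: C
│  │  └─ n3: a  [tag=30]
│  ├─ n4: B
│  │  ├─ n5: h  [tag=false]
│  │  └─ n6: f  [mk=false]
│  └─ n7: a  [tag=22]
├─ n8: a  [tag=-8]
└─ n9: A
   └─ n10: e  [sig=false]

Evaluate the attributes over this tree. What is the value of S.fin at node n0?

false

1. n1.sig = 8  [8]
2. n2.sig = 13  [C₀.sig + 5]
3. n3.tag = 30  [terminal]
4. n2.mk = 2  [C.sig - 11]
5. n4.mk = 20  [C₁.mk + 18]
6. n5.tag = false  [terminal]
7. n6.mk = false  [terminal]
8. n4.env = false  [f.mk == true]
9. n7.tag = 22  [terminal]
10. n1.mk = 10  [C₀.sig + C₁.mk]
11. n8.tag = -8  [terminal]
12. n9.acc = false  [false]
13. n10.sig = false  [terminal]
14. n9.wid = 0  [0]
15. n0.depth = "xx"  ["xx"]
16. n0.lab = false  [C.mk > 10]
17. n0.fin = false  [C.mk > 10]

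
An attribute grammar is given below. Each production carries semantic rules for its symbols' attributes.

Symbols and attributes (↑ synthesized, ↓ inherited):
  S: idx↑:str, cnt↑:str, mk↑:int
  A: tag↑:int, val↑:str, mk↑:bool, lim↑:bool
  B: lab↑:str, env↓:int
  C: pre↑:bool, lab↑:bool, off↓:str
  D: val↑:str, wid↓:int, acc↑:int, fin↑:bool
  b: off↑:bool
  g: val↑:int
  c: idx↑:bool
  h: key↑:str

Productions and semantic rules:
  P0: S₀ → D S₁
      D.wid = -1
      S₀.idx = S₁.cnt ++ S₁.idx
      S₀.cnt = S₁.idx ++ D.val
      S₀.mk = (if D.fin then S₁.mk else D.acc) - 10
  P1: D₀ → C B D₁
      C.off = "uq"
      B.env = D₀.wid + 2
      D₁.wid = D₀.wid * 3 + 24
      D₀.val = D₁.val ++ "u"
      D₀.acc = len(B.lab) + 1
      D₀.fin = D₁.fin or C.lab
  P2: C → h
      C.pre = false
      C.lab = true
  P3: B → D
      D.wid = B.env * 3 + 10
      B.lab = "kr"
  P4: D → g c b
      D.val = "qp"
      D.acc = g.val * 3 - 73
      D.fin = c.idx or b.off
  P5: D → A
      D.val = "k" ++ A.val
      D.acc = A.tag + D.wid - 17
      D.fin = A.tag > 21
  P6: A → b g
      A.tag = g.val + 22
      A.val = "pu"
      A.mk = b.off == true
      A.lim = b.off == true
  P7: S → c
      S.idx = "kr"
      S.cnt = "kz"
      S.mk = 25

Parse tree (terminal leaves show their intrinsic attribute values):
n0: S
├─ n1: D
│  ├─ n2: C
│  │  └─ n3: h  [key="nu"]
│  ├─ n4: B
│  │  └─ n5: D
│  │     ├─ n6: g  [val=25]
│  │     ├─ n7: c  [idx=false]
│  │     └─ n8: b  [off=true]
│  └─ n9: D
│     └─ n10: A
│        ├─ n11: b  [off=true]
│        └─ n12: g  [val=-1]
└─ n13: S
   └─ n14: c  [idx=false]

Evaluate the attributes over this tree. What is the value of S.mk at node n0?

15

1. n1.wid = -1  [-1]
2. n2.off = "uq"  ["uq"]
3. n3.key = "nu"  [terminal]
4. n2.pre = false  [false]
5. n2.lab = true  [true]
6. n4.env = 1  [D₀.wid + 2]
7. n5.wid = 13  [B.env * 3 + 10]
8. n6.val = 25  [terminal]
9. n7.idx = false  [terminal]
10. n8.off = true  [terminal]
11. n5.val = "qp"  ["qp"]
12. n5.acc = 2  [g.val * 3 - 73]
13. n5.fin = true  [c.idx or b.off]
14. n4.lab = "kr"  ["kr"]
15. n9.wid = 21  [D₀.wid * 3 + 24]
16. n11.off = true  [terminal]
17. n12.val = -1  [terminal]
18. n10.tag = 21  [g.val + 22]
19. n10.val = "pu"  ["pu"]
20. n10.mk = true  [b.off == true]
21. n10.lim = true  [b.off == true]
22. n9.val = "kpu"  ["k" ++ A.val]
23. n9.acc = 25  [A.tag + D.wid - 17]
24. n9.fin = false  [A.tag > 21]
25. n1.val = "kpuu"  [D₁.val ++ "u"]
26. n1.acc = 3  [len(B.lab) + 1]
27. n1.fin = true  [D₁.fin or C.lab]
28. n14.idx = false  [terminal]
29. n13.idx = "kr"  ["kr"]
30. n13.cnt = "kz"  ["kz"]
31. n13.mk = 25  [25]
32. n0.idx = "kzkr"  [S₁.cnt ++ S₁.idx]
33. n0.cnt = "krkpuu"  [S₁.idx ++ D.val]
34. n0.mk = 15  [(if D.fin then S₁.mk else D.acc) - 10]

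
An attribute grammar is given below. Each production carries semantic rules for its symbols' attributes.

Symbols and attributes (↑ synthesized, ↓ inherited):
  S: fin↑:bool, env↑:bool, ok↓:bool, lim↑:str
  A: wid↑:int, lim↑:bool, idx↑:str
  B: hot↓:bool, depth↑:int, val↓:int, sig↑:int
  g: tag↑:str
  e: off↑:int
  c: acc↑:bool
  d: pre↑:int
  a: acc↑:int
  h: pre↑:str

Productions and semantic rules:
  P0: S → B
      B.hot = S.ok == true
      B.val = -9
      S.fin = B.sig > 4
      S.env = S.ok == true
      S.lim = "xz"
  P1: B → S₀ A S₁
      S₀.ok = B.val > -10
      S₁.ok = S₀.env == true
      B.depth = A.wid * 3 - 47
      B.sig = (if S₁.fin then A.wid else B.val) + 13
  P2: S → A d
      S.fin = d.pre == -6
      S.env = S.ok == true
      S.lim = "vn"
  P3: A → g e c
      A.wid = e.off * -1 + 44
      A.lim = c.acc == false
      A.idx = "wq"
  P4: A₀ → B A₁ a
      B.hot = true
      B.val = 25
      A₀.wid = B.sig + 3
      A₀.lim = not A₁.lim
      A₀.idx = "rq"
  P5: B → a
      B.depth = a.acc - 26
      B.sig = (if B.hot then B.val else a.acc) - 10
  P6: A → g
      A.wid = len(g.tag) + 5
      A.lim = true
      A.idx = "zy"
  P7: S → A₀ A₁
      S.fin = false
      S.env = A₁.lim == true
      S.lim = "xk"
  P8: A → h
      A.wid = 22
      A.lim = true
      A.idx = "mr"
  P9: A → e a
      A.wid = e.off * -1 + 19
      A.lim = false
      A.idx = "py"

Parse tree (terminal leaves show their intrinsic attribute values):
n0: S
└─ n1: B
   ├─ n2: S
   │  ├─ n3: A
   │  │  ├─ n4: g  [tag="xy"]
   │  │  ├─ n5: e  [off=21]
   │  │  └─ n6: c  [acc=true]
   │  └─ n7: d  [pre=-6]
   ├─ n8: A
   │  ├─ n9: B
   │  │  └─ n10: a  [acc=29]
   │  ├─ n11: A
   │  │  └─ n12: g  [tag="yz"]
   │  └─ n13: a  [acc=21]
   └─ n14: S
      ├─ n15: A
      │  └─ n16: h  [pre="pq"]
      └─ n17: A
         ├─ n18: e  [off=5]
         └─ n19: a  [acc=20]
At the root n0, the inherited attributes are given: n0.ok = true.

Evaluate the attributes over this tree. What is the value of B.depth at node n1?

1. n0.ok = true  [given at root]
2. n1.hot = true  [S.ok == true]
3. n1.val = -9  [-9]
4. n2.ok = true  [B.val > -10]
5. n4.tag = "xy"  [terminal]
6. n5.off = 21  [terminal]
7. n6.acc = true  [terminal]
8. n3.wid = 23  [e.off * -1 + 44]
9. n3.lim = false  [c.acc == false]
10. n3.idx = "wq"  ["wq"]
11. n7.pre = -6  [terminal]
12. n2.fin = true  [d.pre == -6]
13. n2.env = true  [S.ok == true]
14. n2.lim = "vn"  ["vn"]
15. n9.hot = true  [true]
16. n9.val = 25  [25]
17. n10.acc = 29  [terminal]
18. n9.depth = 3  [a.acc - 26]
19. n9.sig = 15  [(if B.hot then B.val else a.acc) - 10]
20. n12.tag = "yz"  [terminal]
21. n11.wid = 7  [len(g.tag) + 5]
22. n11.lim = true  [true]
23. n11.idx = "zy"  ["zy"]
24. n13.acc = 21  [terminal]
25. n8.wid = 18  [B.sig + 3]
26. n8.lim = false  [not A₁.lim]
27. n8.idx = "rq"  ["rq"]
28. n14.ok = true  [S₀.env == true]
29. n16.pre = "pq"  [terminal]
30. n15.wid = 22  [22]
31. n15.lim = true  [true]
32. n15.idx = "mr"  ["mr"]
33. n18.off = 5  [terminal]
34. n19.acc = 20  [terminal]
35. n17.wid = 14  [e.off * -1 + 19]
36. n17.lim = false  [false]
37. n17.idx = "py"  ["py"]
38. n14.fin = false  [false]
39. n14.env = false  [A₁.lim == true]
40. n14.lim = "xk"  ["xk"]
41. n1.depth = 7  [A.wid * 3 - 47]
42. n1.sig = 4  [(if S₁.fin then A.wid else B.val) + 13]
43. n0.fin = false  [B.sig > 4]
44. n0.env = true  [S.ok == true]
45. n0.lim = "xz"  ["xz"]

7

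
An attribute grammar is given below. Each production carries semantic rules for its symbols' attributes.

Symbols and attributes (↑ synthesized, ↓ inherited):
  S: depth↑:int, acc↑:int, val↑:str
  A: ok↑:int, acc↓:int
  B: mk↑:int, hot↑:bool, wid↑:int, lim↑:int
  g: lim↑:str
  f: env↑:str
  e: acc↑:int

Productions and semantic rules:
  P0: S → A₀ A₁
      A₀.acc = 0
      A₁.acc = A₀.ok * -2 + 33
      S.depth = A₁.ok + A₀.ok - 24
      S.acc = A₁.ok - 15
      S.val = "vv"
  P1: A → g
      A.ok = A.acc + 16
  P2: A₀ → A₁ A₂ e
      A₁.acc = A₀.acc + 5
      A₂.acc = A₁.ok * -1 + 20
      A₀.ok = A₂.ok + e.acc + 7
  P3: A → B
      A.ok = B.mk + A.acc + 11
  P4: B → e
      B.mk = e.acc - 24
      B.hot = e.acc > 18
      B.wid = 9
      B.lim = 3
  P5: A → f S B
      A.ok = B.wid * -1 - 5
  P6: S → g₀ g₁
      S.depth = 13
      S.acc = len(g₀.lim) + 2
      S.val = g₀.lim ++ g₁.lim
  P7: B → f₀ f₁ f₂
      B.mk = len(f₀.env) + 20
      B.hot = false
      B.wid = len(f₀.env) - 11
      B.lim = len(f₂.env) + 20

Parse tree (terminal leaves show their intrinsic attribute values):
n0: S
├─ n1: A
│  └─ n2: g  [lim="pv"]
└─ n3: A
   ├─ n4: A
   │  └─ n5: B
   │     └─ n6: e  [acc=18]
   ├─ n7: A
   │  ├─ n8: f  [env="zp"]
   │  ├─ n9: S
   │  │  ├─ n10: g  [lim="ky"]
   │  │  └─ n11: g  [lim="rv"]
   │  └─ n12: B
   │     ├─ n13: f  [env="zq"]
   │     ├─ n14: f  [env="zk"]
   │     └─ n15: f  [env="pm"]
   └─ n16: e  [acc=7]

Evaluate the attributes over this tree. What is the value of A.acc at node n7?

1. n1.acc = 0  [0]
2. n2.lim = "pv"  [terminal]
3. n1.ok = 16  [A.acc + 16]
4. n3.acc = 1  [A₀.ok * -2 + 33]
5. n4.acc = 6  [A₀.acc + 5]
6. n6.acc = 18  [terminal]
7. n5.mk = -6  [e.acc - 24]
8. n5.hot = false  [e.acc > 18]
9. n5.wid = 9  [9]
10. n5.lim = 3  [3]
11. n4.ok = 11  [B.mk + A.acc + 11]
12. n7.acc = 9  [A₁.ok * -1 + 20]
13. n8.env = "zp"  [terminal]
14. n10.lim = "ky"  [terminal]
15. n11.lim = "rv"  [terminal]
16. n9.depth = 13  [13]
17. n9.acc = 4  [len(g₀.lim) + 2]
18. n9.val = "kyrv"  [g₀.lim ++ g₁.lim]
19. n13.env = "zq"  [terminal]
20. n14.env = "zk"  [terminal]
21. n15.env = "pm"  [terminal]
22. n12.mk = 22  [len(f₀.env) + 20]
23. n12.hot = false  [false]
24. n12.wid = -9  [len(f₀.env) - 11]
25. n12.lim = 22  [len(f₂.env) + 20]
26. n7.ok = 4  [B.wid * -1 - 5]
27. n16.acc = 7  [terminal]
28. n3.ok = 18  [A₂.ok + e.acc + 7]
29. n0.depth = 10  [A₁.ok + A₀.ok - 24]
30. n0.acc = 3  [A₁.ok - 15]
31. n0.val = "vv"  ["vv"]

9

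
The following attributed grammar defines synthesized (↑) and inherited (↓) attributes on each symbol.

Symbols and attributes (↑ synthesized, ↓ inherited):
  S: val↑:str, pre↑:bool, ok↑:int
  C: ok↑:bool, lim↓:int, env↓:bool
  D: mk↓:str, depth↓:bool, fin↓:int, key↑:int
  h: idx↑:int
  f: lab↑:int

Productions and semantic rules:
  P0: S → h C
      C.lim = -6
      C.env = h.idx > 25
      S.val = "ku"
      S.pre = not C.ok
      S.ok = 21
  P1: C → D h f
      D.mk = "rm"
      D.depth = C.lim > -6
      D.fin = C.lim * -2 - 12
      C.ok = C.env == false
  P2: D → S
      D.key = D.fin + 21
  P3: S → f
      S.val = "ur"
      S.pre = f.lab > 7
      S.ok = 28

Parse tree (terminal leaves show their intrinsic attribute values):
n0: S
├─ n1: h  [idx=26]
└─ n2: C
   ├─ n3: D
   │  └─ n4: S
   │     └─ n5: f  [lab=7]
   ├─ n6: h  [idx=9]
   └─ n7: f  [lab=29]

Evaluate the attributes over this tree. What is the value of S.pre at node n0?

1. n1.idx = 26  [terminal]
2. n2.lim = -6  [-6]
3. n2.env = true  [h.idx > 25]
4. n3.mk = "rm"  ["rm"]
5. n3.depth = false  [C.lim > -6]
6. n3.fin = 0  [C.lim * -2 - 12]
7. n5.lab = 7  [terminal]
8. n4.val = "ur"  ["ur"]
9. n4.pre = false  [f.lab > 7]
10. n4.ok = 28  [28]
11. n3.key = 21  [D.fin + 21]
12. n6.idx = 9  [terminal]
13. n7.lab = 29  [terminal]
14. n2.ok = false  [C.env == false]
15. n0.val = "ku"  ["ku"]
16. n0.pre = true  [not C.ok]
17. n0.ok = 21  [21]

true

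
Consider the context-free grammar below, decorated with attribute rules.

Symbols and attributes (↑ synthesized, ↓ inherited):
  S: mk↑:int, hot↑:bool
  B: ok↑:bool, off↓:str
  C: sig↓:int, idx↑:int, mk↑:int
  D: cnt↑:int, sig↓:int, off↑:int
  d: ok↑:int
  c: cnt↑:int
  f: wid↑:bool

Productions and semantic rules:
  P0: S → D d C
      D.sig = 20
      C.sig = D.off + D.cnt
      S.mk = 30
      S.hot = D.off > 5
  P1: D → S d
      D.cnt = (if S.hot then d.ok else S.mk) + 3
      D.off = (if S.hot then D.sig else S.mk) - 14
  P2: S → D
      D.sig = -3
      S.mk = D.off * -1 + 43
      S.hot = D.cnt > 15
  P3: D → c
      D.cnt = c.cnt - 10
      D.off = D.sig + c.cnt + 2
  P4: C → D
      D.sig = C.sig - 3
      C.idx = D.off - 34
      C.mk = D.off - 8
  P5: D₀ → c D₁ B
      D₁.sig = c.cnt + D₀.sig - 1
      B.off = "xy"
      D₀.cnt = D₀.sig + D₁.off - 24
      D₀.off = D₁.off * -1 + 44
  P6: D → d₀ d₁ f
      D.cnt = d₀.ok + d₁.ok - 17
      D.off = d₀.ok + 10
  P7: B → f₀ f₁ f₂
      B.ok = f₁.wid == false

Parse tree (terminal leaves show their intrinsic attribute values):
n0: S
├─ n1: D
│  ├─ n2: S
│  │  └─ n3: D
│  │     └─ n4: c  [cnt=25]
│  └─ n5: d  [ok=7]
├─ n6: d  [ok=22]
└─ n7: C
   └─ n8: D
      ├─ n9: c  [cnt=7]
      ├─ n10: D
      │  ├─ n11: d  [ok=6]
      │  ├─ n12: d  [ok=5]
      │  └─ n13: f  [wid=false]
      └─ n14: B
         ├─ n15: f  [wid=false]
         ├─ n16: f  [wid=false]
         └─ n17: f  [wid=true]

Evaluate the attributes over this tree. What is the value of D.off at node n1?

5

1. n1.sig = 20  [20]
2. n3.sig = -3  [-3]
3. n4.cnt = 25  [terminal]
4. n3.cnt = 15  [c.cnt - 10]
5. n3.off = 24  [D.sig + c.cnt + 2]
6. n2.mk = 19  [D.off * -1 + 43]
7. n2.hot = false  [D.cnt > 15]
8. n5.ok = 7  [terminal]
9. n1.cnt = 22  [(if S.hot then d.ok else S.mk) + 3]
10. n1.off = 5  [(if S.hot then D.sig else S.mk) - 14]
11. n6.ok = 22  [terminal]
12. n7.sig = 27  [D.off + D.cnt]
13. n8.sig = 24  [C.sig - 3]
14. n9.cnt = 7  [terminal]
15. n10.sig = 30  [c.cnt + D₀.sig - 1]
16. n11.ok = 6  [terminal]
17. n12.ok = 5  [terminal]
18. n13.wid = false  [terminal]
19. n10.cnt = -6  [d₀.ok + d₁.ok - 17]
20. n10.off = 16  [d₀.ok + 10]
21. n14.off = "xy"  ["xy"]
22. n15.wid = false  [terminal]
23. n16.wid = false  [terminal]
24. n17.wid = true  [terminal]
25. n14.ok = true  [f₁.wid == false]
26. n8.cnt = 16  [D₀.sig + D₁.off - 24]
27. n8.off = 28  [D₁.off * -1 + 44]
28. n7.idx = -6  [D.off - 34]
29. n7.mk = 20  [D.off - 8]
30. n0.mk = 30  [30]
31. n0.hot = false  [D.off > 5]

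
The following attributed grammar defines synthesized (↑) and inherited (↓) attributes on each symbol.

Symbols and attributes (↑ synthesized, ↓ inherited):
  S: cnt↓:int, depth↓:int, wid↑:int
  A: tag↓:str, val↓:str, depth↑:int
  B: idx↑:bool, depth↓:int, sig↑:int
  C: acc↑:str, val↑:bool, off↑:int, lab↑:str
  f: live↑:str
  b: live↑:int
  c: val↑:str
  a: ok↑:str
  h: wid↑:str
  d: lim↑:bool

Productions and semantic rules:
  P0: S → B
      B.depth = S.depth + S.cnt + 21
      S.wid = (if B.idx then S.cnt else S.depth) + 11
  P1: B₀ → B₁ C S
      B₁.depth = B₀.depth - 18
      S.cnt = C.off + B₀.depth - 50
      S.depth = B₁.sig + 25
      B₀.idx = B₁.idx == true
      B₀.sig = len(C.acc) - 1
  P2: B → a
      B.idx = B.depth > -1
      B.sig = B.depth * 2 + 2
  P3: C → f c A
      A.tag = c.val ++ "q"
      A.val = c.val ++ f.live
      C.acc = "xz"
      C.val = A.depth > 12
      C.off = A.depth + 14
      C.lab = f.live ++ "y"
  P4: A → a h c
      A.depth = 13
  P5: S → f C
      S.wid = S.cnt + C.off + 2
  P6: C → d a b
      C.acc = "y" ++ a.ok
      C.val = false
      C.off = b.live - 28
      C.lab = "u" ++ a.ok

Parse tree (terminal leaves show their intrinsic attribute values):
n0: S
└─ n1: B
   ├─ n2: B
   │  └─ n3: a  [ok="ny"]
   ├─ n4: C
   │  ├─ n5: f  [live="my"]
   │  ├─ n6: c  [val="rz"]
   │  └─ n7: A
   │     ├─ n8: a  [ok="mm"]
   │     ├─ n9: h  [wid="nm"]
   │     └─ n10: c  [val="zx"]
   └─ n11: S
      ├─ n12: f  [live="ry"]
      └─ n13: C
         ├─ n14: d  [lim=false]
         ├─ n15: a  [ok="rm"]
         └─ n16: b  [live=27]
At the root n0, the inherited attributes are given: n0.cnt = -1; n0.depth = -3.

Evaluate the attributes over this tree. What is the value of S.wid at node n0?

8

1. n0.cnt = -1  [given at root]
2. n0.depth = -3  [given at root]
3. n1.depth = 17  [S.depth + S.cnt + 21]
4. n2.depth = -1  [B₀.depth - 18]
5. n3.ok = "ny"  [terminal]
6. n2.idx = false  [B.depth > -1]
7. n2.sig = 0  [B.depth * 2 + 2]
8. n5.live = "my"  [terminal]
9. n6.val = "rz"  [terminal]
10. n7.tag = "rzq"  [c.val ++ "q"]
11. n7.val = "rzmy"  [c.val ++ f.live]
12. n8.ok = "mm"  [terminal]
13. n9.wid = "nm"  [terminal]
14. n10.val = "zx"  [terminal]
15. n7.depth = 13  [13]
16. n4.acc = "xz"  ["xz"]
17. n4.val = true  [A.depth > 12]
18. n4.off = 27  [A.depth + 14]
19. n4.lab = "myy"  [f.live ++ "y"]
20. n11.cnt = -6  [C.off + B₀.depth - 50]
21. n11.depth = 25  [B₁.sig + 25]
22. n12.live = "ry"  [terminal]
23. n14.lim = false  [terminal]
24. n15.ok = "rm"  [terminal]
25. n16.live = 27  [terminal]
26. n13.acc = "yrm"  ["y" ++ a.ok]
27. n13.val = false  [false]
28. n13.off = -1  [b.live - 28]
29. n13.lab = "urm"  ["u" ++ a.ok]
30. n11.wid = -5  [S.cnt + C.off + 2]
31. n1.idx = false  [B₁.idx == true]
32. n1.sig = 1  [len(C.acc) - 1]
33. n0.wid = 8  [(if B.idx then S.cnt else S.depth) + 11]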